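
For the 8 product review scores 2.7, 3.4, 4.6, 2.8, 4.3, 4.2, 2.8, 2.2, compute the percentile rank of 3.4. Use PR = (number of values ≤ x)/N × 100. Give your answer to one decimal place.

62.5

N = 8.
Strictly below 3.4: 4. Equal to 3.4: 1.
PR = 5/8 × 100 = 62.5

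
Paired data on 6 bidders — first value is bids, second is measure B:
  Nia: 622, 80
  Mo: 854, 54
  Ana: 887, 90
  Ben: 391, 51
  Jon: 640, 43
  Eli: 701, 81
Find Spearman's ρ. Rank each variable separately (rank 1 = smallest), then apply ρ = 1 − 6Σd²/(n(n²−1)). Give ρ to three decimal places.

0.600

Ranks of variable 1: 2, 5, 6, 1, 3, 4
Ranks of variable 2: 4, 3, 6, 2, 1, 5
d = r₁ − r₂: -2, 2, 0, -1, 2, -1
d²: 4, 4, 0, 1, 4, 1; Σd² = 14
ρ = 1 − 6·14/(6·35) = 1 − 84/210 = 0.600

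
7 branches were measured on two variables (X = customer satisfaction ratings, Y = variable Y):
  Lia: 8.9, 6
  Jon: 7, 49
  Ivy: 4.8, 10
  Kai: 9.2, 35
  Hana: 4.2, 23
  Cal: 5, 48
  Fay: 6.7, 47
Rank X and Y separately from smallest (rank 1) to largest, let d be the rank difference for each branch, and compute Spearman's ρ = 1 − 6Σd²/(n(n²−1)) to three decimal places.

0.071

Ranks of variable 1: 6, 5, 2, 7, 1, 3, 4
Ranks of variable 2: 1, 7, 2, 4, 3, 6, 5
d = r₁ − r₂: 5, -2, 0, 3, -2, -3, -1
d²: 25, 4, 0, 9, 4, 9, 1; Σd² = 52
ρ = 1 − 6·52/(7·48) = 1 − 312/336 = 0.071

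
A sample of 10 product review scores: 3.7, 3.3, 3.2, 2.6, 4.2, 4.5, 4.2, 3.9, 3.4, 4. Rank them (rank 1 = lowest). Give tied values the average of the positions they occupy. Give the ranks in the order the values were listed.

Sorted (ascending): 2.6, 3.2, 3.3, 3.4, 3.7, 3.9, 4, 4.2, 4.2, 4.5
The 2 values of 4.2 occupy positions 8–9 → average rank (8+9)/2 = 8.5.

5, 3, 2, 1, 8.5, 10, 8.5, 6, 4, 7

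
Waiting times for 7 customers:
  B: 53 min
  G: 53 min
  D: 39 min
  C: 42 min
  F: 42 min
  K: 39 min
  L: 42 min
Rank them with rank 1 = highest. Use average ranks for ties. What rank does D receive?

6.5

Sorted (descending): 53, 53, 42, 42, 42, 39, 39
The 2 values of 53 occupy positions 1–2 → average rank (1+2)/2 = 1.5.
The 3 values of 42 occupy positions 3–5 → average rank 4.
The 2 values of 39 occupy positions 6–7 → average rank (6+7)/2 = 6.5.
D has value 39 min → rank 6.5.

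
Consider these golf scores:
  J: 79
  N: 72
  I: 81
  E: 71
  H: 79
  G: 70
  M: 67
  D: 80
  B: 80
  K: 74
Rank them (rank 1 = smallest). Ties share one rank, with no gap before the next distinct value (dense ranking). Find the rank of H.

6

Sorted (ascending): 67, 70, 71, 72, 74, 79, 79, 80, 80, 81
The 2 values of 79 share dense rank 6.
The 2 values of 80 share dense rank 7.
Remaining distinct values take the next consecutive integers.
H has value 79 → rank 6.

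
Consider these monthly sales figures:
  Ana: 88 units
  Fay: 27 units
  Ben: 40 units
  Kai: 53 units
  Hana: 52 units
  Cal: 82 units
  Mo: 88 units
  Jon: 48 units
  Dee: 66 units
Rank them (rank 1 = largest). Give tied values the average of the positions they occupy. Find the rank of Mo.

Sorted (descending): 88, 88, 82, 66, 53, 52, 48, 40, 27
The 2 values of 88 occupy positions 1–2 → average rank (1+2)/2 = 1.5.
Mo has value 88 units → rank 1.5.

1.5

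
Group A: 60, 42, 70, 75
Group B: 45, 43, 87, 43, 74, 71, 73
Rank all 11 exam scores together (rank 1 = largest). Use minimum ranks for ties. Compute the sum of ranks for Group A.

26

Sorted (descending): 87, 75, 74, 73, 71, 70, 60, 45, 43, 43, 42
The 2 values of 43 occupy positions 9–10 → each gets rank 9.
Group A values → pooled ranks: 60→7, 42→11, 70→6, 75→2
Rank sum = 7 + 11 + 6 + 2 = 26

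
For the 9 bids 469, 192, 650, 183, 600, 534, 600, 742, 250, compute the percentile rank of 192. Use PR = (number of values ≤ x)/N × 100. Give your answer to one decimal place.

22.2

N = 9.
Strictly below 192: 1. Equal to 192: 1.
PR = 2/9 × 100 = 22.2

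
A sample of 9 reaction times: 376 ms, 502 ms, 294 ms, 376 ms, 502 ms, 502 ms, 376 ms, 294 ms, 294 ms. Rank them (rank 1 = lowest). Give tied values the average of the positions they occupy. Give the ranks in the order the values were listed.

5, 8, 2, 5, 8, 8, 5, 2, 2

Sorted (ascending): 294, 294, 294, 376, 376, 376, 502, 502, 502
The 3 values of 294 occupy positions 1–3 → average rank 2.
The 3 values of 376 occupy positions 4–6 → average rank 5.
The 3 values of 502 occupy positions 7–9 → average rank 8.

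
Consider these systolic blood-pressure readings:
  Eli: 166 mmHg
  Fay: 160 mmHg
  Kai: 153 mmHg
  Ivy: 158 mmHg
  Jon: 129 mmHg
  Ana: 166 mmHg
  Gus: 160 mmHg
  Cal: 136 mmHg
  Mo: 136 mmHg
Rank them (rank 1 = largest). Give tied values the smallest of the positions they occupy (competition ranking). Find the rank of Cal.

Sorted (descending): 166, 166, 160, 160, 158, 153, 136, 136, 129
The 2 values of 166 occupy positions 1–2 → each gets rank 1.
The 2 values of 160 occupy positions 3–4 → each gets rank 3.
The 2 values of 136 occupy positions 7–8 → each gets rank 7.
Cal has value 136 mmHg → rank 7.

7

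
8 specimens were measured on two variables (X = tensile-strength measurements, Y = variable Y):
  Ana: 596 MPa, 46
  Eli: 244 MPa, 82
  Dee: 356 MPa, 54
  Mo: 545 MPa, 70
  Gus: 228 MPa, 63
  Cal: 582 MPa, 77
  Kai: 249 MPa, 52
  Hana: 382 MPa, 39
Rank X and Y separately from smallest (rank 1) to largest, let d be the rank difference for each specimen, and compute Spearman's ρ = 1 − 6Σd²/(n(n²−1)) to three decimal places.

-0.238

Ranks of variable 1: 8, 2, 4, 6, 1, 7, 3, 5
Ranks of variable 2: 2, 8, 4, 6, 5, 7, 3, 1
d = r₁ − r₂: 6, -6, 0, 0, -4, 0, 0, 4
d²: 36, 36, 0, 0, 16, 0, 0, 16; Σd² = 104
ρ = 1 − 6·104/(8·63) = 1 − 624/504 = -0.238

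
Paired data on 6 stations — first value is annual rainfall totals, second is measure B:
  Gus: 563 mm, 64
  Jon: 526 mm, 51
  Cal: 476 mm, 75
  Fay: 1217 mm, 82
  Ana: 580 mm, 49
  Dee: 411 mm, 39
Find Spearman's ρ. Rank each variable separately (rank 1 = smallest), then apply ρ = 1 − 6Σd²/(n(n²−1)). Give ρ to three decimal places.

Ranks of variable 1: 4, 3, 2, 6, 5, 1
Ranks of variable 2: 4, 3, 5, 6, 2, 1
d = r₁ − r₂: 0, 0, -3, 0, 3, 0
d²: 0, 0, 9, 0, 9, 0; Σd² = 18
ρ = 1 − 6·18/(6·35) = 1 − 108/210 = 0.486

0.486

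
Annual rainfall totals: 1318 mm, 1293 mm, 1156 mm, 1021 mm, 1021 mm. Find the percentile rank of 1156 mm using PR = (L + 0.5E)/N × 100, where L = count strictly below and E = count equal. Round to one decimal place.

N = 5.
Strictly below 1156: 2. Equal to 1156: 1.
PR = (2 + 0.5·1)/5 × 100 = 50.0

50.0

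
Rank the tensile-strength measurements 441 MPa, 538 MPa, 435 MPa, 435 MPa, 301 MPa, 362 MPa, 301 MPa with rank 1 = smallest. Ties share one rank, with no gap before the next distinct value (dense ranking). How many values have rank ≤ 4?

Sorted (ascending): 301, 301, 362, 435, 435, 441, 538
The 2 values of 301 share dense rank 1.
The 2 values of 435 share dense rank 3.
Remaining distinct values take the next consecutive integers.
Ranks ≤ 4: {1, 1, 2, 3, 3, 4} → 6 values.

6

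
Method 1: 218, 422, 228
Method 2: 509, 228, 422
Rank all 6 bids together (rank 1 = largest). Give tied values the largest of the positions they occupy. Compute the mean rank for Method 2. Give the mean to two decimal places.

Sorted (descending): 509, 422, 422, 228, 228, 218
The 2 values of 422 occupy positions 2–3 → each gets rank 3.
The 2 values of 228 occupy positions 4–5 → each gets rank 5.
Method 2 values → pooled ranks: 509→1, 228→5, 422→3
Mean rank = (1 + 5 + 3) / 3 = 3.00

3.00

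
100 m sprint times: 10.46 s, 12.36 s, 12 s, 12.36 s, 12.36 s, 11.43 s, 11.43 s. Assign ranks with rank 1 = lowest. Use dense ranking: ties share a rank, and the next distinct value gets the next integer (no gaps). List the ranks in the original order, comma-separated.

Sorted (ascending): 10.46, 11.43, 11.43, 12, 12.36, 12.36, 12.36
The 2 values of 11.43 share dense rank 2.
The 3 values of 12.36 share dense rank 4.
Remaining distinct values take the next consecutive integers.

1, 4, 3, 4, 4, 2, 2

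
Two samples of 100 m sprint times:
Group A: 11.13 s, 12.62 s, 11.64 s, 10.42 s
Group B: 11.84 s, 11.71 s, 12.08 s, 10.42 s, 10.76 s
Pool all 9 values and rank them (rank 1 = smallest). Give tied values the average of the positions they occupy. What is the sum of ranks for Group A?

Sorted (ascending): 10.42, 10.42, 10.76, 11.13, 11.64, 11.71, 11.84, 12.08, 12.62
The 2 values of 10.42 occupy positions 1–2 → average rank (1+2)/2 = 1.5.
Group A values → pooled ranks: 11.13→4, 12.62→9, 11.64→5, 10.42→1.5
Rank sum = 4 + 9 + 5 + 1.5 = 19.5

19.5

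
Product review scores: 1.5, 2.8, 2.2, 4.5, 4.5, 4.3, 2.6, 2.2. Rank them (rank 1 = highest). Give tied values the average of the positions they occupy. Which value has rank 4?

Sorted (descending): 4.5, 4.5, 4.3, 2.8, 2.6, 2.2, 2.2, 1.5
The 2 values of 4.5 occupy positions 1–2 → average rank (1+2)/2 = 1.5.
The 2 values of 2.2 occupy positions 6–7 → average rank (6+7)/2 = 6.5.
Rank 4 → value 2.8.

2.8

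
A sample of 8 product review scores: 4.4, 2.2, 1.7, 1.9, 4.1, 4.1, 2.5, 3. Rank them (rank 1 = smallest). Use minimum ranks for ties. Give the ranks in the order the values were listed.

8, 3, 1, 2, 6, 6, 4, 5

Sorted (ascending): 1.7, 1.9, 2.2, 2.5, 3, 4.1, 4.1, 4.4
The 2 values of 4.1 occupy positions 6–7 → each gets rank 6.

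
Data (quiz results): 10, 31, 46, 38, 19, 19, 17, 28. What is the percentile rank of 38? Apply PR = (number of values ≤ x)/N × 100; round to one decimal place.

87.5

N = 8.
Strictly below 38: 6. Equal to 38: 1.
PR = 7/8 × 100 = 87.5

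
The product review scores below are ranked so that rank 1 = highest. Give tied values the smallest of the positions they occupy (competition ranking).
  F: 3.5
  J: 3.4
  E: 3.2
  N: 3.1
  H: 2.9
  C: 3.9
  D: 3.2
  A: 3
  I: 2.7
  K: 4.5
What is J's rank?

4

Sorted (descending): 4.5, 3.9, 3.5, 3.4, 3.2, 3.2, 3.1, 3, 2.9, 2.7
The 2 values of 3.2 occupy positions 5–6 → each gets rank 5.
J has value 3.4 → rank 4.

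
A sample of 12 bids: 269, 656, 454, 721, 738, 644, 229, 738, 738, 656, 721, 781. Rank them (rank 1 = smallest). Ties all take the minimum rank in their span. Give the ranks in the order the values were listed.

Sorted (ascending): 229, 269, 454, 644, 656, 656, 721, 721, 738, 738, 738, 781
The 2 values of 656 occupy positions 5–6 → each gets rank 5.
The 2 values of 721 occupy positions 7–8 → each gets rank 7.
The 3 values of 738 occupy positions 9–11 → each gets rank 9.

2, 5, 3, 7, 9, 4, 1, 9, 9, 5, 7, 12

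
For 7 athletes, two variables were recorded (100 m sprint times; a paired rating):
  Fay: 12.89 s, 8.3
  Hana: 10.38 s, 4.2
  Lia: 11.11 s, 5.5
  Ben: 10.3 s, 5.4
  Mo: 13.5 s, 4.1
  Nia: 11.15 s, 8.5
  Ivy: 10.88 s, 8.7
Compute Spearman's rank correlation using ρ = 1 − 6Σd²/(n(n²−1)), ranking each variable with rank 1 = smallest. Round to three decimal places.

-0.036

Ranks of variable 1: 6, 2, 4, 1, 7, 5, 3
Ranks of variable 2: 5, 2, 4, 3, 1, 6, 7
d = r₁ − r₂: 1, 0, 0, -2, 6, -1, -4
d²: 1, 0, 0, 4, 36, 1, 16; Σd² = 58
ρ = 1 − 6·58/(7·48) = 1 − 348/336 = -0.036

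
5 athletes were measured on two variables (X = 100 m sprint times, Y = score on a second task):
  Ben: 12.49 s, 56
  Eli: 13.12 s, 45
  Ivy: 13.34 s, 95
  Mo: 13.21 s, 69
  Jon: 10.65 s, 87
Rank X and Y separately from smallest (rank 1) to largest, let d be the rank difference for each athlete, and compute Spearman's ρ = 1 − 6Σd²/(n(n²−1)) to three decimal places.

0.300

Ranks of variable 1: 2, 3, 5, 4, 1
Ranks of variable 2: 2, 1, 5, 3, 4
d = r₁ − r₂: 0, 2, 0, 1, -3
d²: 0, 4, 0, 1, 9; Σd² = 14
ρ = 1 − 6·14/(5·24) = 1 − 84/120 = 0.300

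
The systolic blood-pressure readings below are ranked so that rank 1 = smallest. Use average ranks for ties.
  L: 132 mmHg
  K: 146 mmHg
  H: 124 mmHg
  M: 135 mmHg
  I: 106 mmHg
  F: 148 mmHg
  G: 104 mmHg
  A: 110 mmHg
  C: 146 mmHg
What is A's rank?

Sorted (ascending): 104, 106, 110, 124, 132, 135, 146, 146, 148
The 2 values of 146 occupy positions 7–8 → average rank (7+8)/2 = 7.5.
A has value 110 mmHg → rank 3.

3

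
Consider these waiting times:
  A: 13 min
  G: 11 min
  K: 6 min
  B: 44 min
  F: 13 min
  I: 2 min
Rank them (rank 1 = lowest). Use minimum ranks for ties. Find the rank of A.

4

Sorted (ascending): 2, 6, 11, 13, 13, 44
The 2 values of 13 occupy positions 4–5 → each gets rank 4.
A has value 13 min → rank 4.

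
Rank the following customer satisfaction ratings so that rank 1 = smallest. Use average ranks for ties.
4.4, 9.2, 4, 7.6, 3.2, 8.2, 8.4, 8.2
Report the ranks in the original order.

Sorted (ascending): 3.2, 4, 4.4, 7.6, 8.2, 8.2, 8.4, 9.2
The 2 values of 8.2 occupy positions 5–6 → average rank (5+6)/2 = 5.5.

3, 8, 2, 4, 1, 5.5, 7, 5.5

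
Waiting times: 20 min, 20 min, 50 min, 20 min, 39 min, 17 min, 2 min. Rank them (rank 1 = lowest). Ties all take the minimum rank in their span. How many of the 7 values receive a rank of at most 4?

Sorted (ascending): 2, 17, 20, 20, 20, 39, 50
The 3 values of 20 occupy positions 3–5 → each gets rank 3.
Ranks ≤ 4: {1, 2, 3, 3, 3} → 5 values.

5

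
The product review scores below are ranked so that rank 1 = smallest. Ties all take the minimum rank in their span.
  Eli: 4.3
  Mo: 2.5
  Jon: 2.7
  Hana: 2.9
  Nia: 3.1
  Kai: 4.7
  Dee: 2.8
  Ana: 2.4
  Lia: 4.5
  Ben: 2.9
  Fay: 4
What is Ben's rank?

Sorted (ascending): 2.4, 2.5, 2.7, 2.8, 2.9, 2.9, 3.1, 4, 4.3, 4.5, 4.7
The 2 values of 2.9 occupy positions 5–6 → each gets rank 5.
Ben has value 2.9 → rank 5.

5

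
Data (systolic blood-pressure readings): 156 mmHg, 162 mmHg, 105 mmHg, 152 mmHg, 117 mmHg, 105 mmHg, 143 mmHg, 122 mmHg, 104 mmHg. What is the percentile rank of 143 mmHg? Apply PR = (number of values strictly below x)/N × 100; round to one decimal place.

55.6

N = 9.
Strictly below 143: 5. Equal to 143: 1.
PR = 5/9 × 100 = 55.6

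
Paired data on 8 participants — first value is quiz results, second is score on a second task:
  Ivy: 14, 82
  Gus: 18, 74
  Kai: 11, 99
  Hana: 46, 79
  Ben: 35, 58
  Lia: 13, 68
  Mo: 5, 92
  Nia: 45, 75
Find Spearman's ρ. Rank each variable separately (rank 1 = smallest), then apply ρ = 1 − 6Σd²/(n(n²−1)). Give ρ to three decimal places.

Ranks of variable 1: 4, 5, 2, 8, 6, 3, 1, 7
Ranks of variable 2: 6, 3, 8, 5, 1, 2, 7, 4
d = r₁ − r₂: -2, 2, -6, 3, 5, 1, -6, 3
d²: 4, 4, 36, 9, 25, 1, 36, 9; Σd² = 124
ρ = 1 − 6·124/(8·63) = 1 − 744/504 = -0.476

-0.476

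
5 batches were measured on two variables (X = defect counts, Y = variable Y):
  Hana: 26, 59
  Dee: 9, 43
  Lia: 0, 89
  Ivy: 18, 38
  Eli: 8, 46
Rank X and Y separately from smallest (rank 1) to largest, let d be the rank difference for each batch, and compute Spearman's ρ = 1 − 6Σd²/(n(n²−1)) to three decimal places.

Ranks of variable 1: 5, 3, 1, 4, 2
Ranks of variable 2: 4, 2, 5, 1, 3
d = r₁ − r₂: 1, 1, -4, 3, -1
d²: 1, 1, 16, 9, 1; Σd² = 28
ρ = 1 − 6·28/(5·24) = 1 − 168/120 = -0.400

-0.400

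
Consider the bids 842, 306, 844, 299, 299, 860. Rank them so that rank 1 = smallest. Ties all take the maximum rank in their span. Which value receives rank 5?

844

Sorted (ascending): 299, 299, 306, 842, 844, 860
The 2 values of 299 occupy positions 1–2 → each gets rank 2.
Rank 5 → value 844.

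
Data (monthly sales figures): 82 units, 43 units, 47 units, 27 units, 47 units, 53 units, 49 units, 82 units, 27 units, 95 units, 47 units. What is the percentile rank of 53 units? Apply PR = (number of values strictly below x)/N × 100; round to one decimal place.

N = 11.
Strictly below 53: 7. Equal to 53: 1.
PR = 7/11 × 100 = 63.6

63.6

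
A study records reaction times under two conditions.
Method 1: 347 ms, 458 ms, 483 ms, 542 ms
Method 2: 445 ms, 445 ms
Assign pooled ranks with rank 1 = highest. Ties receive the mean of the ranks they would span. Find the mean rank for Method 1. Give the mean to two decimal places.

3.00

Sorted (descending): 542, 483, 458, 445, 445, 347
The 2 values of 445 occupy positions 4–5 → average rank (4+5)/2 = 4.5.
Method 1 values → pooled ranks: 347→6, 458→3, 483→2, 542→1
Mean rank = (6 + 3 + 2 + 1) / 4 = 3.00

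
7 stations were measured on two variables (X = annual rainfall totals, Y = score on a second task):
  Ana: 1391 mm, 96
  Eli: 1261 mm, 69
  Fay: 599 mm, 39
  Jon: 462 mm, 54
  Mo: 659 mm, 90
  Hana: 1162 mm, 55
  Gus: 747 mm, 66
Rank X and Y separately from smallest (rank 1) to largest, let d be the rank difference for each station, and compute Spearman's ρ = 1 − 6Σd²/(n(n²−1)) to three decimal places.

Ranks of variable 1: 7, 6, 2, 1, 3, 5, 4
Ranks of variable 2: 7, 5, 1, 2, 6, 3, 4
d = r₁ − r₂: 0, 1, 1, -1, -3, 2, 0
d²: 0, 1, 1, 1, 9, 4, 0; Σd² = 16
ρ = 1 − 6·16/(7·48) = 1 − 96/336 = 0.714

0.714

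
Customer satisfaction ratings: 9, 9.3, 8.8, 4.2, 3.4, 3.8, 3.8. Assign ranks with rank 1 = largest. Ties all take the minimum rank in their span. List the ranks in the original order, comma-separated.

2, 1, 3, 4, 7, 5, 5

Sorted (descending): 9.3, 9, 8.8, 4.2, 3.8, 3.8, 3.4
The 2 values of 3.8 occupy positions 5–6 → each gets rank 5.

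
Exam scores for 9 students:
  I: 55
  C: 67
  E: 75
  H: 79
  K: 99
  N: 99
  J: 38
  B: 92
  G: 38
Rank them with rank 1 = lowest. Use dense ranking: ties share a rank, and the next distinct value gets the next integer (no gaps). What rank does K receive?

7

Sorted (ascending): 38, 38, 55, 67, 75, 79, 92, 99, 99
The 2 values of 38 share dense rank 1.
The 2 values of 99 share dense rank 7.
Remaining distinct values take the next consecutive integers.
K has value 99 → rank 7.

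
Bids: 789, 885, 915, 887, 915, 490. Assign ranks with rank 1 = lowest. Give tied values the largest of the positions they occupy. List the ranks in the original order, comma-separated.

Sorted (ascending): 490, 789, 885, 887, 915, 915
The 2 values of 915 occupy positions 5–6 → each gets rank 6.

2, 3, 6, 4, 6, 1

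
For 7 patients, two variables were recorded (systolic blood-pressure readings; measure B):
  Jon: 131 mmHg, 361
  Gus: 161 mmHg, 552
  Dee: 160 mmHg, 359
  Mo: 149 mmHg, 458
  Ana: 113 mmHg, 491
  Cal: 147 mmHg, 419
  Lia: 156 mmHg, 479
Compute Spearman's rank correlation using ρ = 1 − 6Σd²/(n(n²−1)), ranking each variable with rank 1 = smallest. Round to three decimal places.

0.107

Ranks of variable 1: 2, 7, 6, 4, 1, 3, 5
Ranks of variable 2: 2, 7, 1, 4, 6, 3, 5
d = r₁ − r₂: 0, 0, 5, 0, -5, 0, 0
d²: 0, 0, 25, 0, 25, 0, 0; Σd² = 50
ρ = 1 − 6·50/(7·48) = 1 − 300/336 = 0.107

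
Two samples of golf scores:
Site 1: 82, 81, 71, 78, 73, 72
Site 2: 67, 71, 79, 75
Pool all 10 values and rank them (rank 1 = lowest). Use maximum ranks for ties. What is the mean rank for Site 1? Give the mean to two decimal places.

6.33

Sorted (ascending): 67, 71, 71, 72, 73, 75, 78, 79, 81, 82
The 2 values of 71 occupy positions 2–3 → each gets rank 3.
Site 1 values → pooled ranks: 82→10, 81→9, 71→3, 78→7, 73→5, 72→4
Mean rank = (10 + 9 + 3 + 7 + 5 + 4) / 6 = 6.33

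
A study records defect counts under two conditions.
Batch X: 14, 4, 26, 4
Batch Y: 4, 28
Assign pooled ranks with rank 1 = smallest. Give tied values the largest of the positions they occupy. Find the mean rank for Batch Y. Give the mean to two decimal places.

4.50

Sorted (ascending): 4, 4, 4, 14, 26, 28
The 3 values of 4 occupy positions 1–3 → each gets rank 3.
Batch Y values → pooled ranks: 4→3, 28→6
Mean rank = (3 + 6) / 2 = 4.50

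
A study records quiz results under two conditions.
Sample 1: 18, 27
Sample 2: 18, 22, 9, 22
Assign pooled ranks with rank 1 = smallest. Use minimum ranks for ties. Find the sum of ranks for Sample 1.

Sorted (ascending): 9, 18, 18, 22, 22, 27
The 2 values of 18 occupy positions 2–3 → each gets rank 2.
The 2 values of 22 occupy positions 4–5 → each gets rank 4.
Sample 1 values → pooled ranks: 18→2, 27→6
Rank sum = 2 + 6 = 8

8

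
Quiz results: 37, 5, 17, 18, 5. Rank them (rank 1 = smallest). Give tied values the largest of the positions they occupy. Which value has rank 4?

18

Sorted (ascending): 5, 5, 17, 18, 37
The 2 values of 5 occupy positions 1–2 → each gets rank 2.
Rank 4 → value 18.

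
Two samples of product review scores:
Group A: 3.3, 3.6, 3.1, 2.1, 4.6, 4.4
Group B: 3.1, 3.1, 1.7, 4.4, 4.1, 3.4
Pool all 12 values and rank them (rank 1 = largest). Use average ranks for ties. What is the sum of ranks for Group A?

35.5

Sorted (descending): 4.6, 4.4, 4.4, 4.1, 3.6, 3.4, 3.3, 3.1, 3.1, 3.1, 2.1, 1.7
The 2 values of 4.4 occupy positions 2–3 → average rank (2+3)/2 = 2.5.
The 3 values of 3.1 occupy positions 8–10 → average rank 9.
Group A values → pooled ranks: 3.3→7, 3.6→5, 3.1→9, 2.1→11, 4.6→1, 4.4→2.5
Rank sum = 7 + 5 + 9 + 11 + 1 + 2.5 = 35.5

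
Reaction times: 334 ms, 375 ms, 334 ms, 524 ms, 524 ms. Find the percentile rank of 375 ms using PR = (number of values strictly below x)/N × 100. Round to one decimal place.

N = 5.
Strictly below 375: 2. Equal to 375: 1.
PR = 2/5 × 100 = 40.0

40.0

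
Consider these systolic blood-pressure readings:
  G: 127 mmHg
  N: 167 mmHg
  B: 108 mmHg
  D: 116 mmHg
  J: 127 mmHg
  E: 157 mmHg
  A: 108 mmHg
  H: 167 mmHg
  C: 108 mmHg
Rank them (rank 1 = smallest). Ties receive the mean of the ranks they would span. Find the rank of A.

2

Sorted (ascending): 108, 108, 108, 116, 127, 127, 157, 167, 167
The 3 values of 108 occupy positions 1–3 → average rank 2.
The 2 values of 127 occupy positions 5–6 → average rank (5+6)/2 = 5.5.
The 2 values of 167 occupy positions 8–9 → average rank (8+9)/2 = 8.5.
A has value 108 mmHg → rank 2.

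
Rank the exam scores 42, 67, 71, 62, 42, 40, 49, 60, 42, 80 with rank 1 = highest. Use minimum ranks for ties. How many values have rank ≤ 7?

9

Sorted (descending): 80, 71, 67, 62, 60, 49, 42, 42, 42, 40
The 3 values of 42 occupy positions 7–9 → each gets rank 7.
Ranks ≤ 7: {1, 2, 3, 4, 5, 6, 7, 7, 7} → 9 values.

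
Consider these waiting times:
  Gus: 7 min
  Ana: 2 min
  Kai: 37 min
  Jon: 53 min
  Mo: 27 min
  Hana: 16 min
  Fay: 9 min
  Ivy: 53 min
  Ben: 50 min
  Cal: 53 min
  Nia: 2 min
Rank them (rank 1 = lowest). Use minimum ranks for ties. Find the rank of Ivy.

Sorted (ascending): 2, 2, 7, 9, 16, 27, 37, 50, 53, 53, 53
The 2 values of 2 occupy positions 1–2 → each gets rank 1.
The 3 values of 53 occupy positions 9–11 → each gets rank 9.
Ivy has value 53 min → rank 9.

9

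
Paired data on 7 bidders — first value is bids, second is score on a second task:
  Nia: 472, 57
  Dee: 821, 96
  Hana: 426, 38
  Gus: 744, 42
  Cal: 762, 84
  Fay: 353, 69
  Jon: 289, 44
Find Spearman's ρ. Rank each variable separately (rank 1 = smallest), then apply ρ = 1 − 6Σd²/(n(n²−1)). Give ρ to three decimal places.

0.536

Ranks of variable 1: 4, 7, 3, 5, 6, 2, 1
Ranks of variable 2: 4, 7, 1, 2, 6, 5, 3
d = r₁ − r₂: 0, 0, 2, 3, 0, -3, -2
d²: 0, 0, 4, 9, 0, 9, 4; Σd² = 26
ρ = 1 − 6·26/(7·48) = 1 − 156/336 = 0.536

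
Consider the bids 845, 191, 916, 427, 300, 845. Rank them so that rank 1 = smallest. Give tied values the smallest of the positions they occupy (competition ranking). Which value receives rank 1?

Sorted (ascending): 191, 300, 427, 845, 845, 916
The 2 values of 845 occupy positions 4–5 → each gets rank 4.
Rank 1 → value 191.

191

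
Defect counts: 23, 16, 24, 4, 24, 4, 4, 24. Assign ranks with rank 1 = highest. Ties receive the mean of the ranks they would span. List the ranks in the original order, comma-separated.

4, 5, 2, 7, 2, 7, 7, 2

Sorted (descending): 24, 24, 24, 23, 16, 4, 4, 4
The 3 values of 24 occupy positions 1–3 → average rank 2.
The 3 values of 4 occupy positions 6–8 → average rank 7.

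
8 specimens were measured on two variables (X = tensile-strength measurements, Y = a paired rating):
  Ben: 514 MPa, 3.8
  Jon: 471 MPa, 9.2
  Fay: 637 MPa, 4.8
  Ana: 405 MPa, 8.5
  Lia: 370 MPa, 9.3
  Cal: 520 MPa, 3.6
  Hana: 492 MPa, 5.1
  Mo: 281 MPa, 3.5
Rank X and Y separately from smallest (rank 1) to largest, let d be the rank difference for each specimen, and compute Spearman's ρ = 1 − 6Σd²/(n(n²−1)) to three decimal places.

Ranks of variable 1: 6, 4, 8, 3, 2, 7, 5, 1
Ranks of variable 2: 3, 7, 4, 6, 8, 2, 5, 1
d = r₁ − r₂: 3, -3, 4, -3, -6, 5, 0, 0
d²: 9, 9, 16, 9, 36, 25, 0, 0; Σd² = 104
ρ = 1 − 6·104/(8·63) = 1 − 624/504 = -0.238

-0.238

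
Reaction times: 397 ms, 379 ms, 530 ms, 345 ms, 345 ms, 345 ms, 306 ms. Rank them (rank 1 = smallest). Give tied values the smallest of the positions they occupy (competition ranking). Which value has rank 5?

Sorted (ascending): 306, 345, 345, 345, 379, 397, 530
The 3 values of 345 occupy positions 2–4 → each gets rank 2.
Rank 5 → value 379.

379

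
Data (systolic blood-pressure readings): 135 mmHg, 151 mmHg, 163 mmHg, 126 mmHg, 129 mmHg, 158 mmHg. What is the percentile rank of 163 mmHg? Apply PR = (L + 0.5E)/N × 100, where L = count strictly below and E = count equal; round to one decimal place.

91.7

N = 6.
Strictly below 163: 5. Equal to 163: 1.
PR = (5 + 0.5·1)/6 × 100 = 91.7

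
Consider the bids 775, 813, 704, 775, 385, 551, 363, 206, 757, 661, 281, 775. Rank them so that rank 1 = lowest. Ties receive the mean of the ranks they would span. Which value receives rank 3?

363

Sorted (ascending): 206, 281, 363, 385, 551, 661, 704, 757, 775, 775, 775, 813
The 3 values of 775 occupy positions 9–11 → average rank 10.
Rank 3 → value 363.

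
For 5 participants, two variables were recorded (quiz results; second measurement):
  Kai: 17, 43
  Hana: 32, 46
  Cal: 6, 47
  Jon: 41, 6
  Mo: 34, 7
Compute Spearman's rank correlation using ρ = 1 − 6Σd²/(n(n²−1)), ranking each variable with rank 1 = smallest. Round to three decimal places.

Ranks of variable 1: 2, 3, 1, 5, 4
Ranks of variable 2: 3, 4, 5, 1, 2
d = r₁ − r₂: -1, -1, -4, 4, 2
d²: 1, 1, 16, 16, 4; Σd² = 38
ρ = 1 − 6·38/(5·24) = 1 − 228/120 = -0.900

-0.900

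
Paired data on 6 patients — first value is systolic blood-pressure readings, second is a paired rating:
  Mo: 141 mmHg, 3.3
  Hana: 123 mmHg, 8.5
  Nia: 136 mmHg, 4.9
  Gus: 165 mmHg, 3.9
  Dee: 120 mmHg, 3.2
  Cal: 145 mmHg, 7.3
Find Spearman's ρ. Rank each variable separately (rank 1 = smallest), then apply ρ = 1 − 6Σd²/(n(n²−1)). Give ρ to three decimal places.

Ranks of variable 1: 4, 2, 3, 6, 1, 5
Ranks of variable 2: 2, 6, 4, 3, 1, 5
d = r₁ − r₂: 2, -4, -1, 3, 0, 0
d²: 4, 16, 1, 9, 0, 0; Σd² = 30
ρ = 1 − 6·30/(6·35) = 1 − 180/210 = 0.143

0.143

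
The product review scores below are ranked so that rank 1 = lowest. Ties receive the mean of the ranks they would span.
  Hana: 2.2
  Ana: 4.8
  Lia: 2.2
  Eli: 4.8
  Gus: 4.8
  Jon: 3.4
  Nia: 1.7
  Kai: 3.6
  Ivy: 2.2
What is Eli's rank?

8

Sorted (ascending): 1.7, 2.2, 2.2, 2.2, 3.4, 3.6, 4.8, 4.8, 4.8
The 3 values of 2.2 occupy positions 2–4 → average rank 3.
The 3 values of 4.8 occupy positions 7–9 → average rank 8.
Eli has value 4.8 → rank 8.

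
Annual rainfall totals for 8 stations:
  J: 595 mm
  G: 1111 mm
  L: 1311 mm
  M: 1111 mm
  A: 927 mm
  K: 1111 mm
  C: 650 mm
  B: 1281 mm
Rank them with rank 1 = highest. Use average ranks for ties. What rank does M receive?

4

Sorted (descending): 1311, 1281, 1111, 1111, 1111, 927, 650, 595
The 3 values of 1111 occupy positions 3–5 → average rank 4.
M has value 1111 mm → rank 4.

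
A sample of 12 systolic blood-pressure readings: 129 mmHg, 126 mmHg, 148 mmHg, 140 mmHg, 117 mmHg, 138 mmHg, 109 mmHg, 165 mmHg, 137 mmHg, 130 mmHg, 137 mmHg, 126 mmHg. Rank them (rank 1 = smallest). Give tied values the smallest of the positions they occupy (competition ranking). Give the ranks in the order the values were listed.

5, 3, 11, 10, 2, 9, 1, 12, 7, 6, 7, 3

Sorted (ascending): 109, 117, 126, 126, 129, 130, 137, 137, 138, 140, 148, 165
The 2 values of 126 occupy positions 3–4 → each gets rank 3.
The 2 values of 137 occupy positions 7–8 → each gets rank 7.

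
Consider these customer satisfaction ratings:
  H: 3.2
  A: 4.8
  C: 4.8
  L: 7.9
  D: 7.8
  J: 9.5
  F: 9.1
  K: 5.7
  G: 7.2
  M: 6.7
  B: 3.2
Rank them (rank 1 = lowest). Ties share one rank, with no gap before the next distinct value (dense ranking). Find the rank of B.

Sorted (ascending): 3.2, 3.2, 4.8, 4.8, 5.7, 6.7, 7.2, 7.8, 7.9, 9.1, 9.5
The 2 values of 3.2 share dense rank 1.
The 2 values of 4.8 share dense rank 2.
Remaining distinct values take the next consecutive integers.
B has value 3.2 → rank 1.

1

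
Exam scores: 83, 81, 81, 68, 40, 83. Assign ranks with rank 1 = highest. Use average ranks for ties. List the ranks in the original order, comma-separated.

Sorted (descending): 83, 83, 81, 81, 68, 40
The 2 values of 83 occupy positions 1–2 → average rank (1+2)/2 = 1.5.
The 2 values of 81 occupy positions 3–4 → average rank (3+4)/2 = 3.5.

1.5, 3.5, 3.5, 5, 6, 1.5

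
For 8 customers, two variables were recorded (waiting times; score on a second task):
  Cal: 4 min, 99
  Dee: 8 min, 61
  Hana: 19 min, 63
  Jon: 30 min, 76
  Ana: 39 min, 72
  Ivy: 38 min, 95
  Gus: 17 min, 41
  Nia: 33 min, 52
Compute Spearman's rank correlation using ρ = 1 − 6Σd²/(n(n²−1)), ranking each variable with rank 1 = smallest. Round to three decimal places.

Ranks of variable 1: 1, 2, 4, 5, 8, 7, 3, 6
Ranks of variable 2: 8, 3, 4, 6, 5, 7, 1, 2
d = r₁ − r₂: -7, -1, 0, -1, 3, 0, 2, 4
d²: 49, 1, 0, 1, 9, 0, 4, 16; Σd² = 80
ρ = 1 − 6·80/(8·63) = 1 − 480/504 = 0.048

0.048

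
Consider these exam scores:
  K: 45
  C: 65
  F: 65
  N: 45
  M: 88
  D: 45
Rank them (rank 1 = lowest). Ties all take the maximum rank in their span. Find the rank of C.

Sorted (ascending): 45, 45, 45, 65, 65, 88
The 3 values of 45 occupy positions 1–3 → each gets rank 3.
The 2 values of 65 occupy positions 4–5 → each gets rank 5.
C has value 65 → rank 5.

5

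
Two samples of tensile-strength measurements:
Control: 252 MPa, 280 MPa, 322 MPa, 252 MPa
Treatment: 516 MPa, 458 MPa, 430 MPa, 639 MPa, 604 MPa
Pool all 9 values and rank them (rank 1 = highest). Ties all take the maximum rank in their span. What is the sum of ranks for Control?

Sorted (descending): 639, 604, 516, 458, 430, 322, 280, 252, 252
The 2 values of 252 occupy positions 8–9 → each gets rank 9.
Control values → pooled ranks: 252→9, 280→7, 322→6, 252→9
Rank sum = 9 + 7 + 6 + 9 = 31

31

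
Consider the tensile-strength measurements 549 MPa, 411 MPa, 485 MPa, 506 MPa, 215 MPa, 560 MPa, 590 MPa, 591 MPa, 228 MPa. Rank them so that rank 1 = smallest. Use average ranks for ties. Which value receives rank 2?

Sorted (ascending): 215, 228, 411, 485, 506, 549, 560, 590, 591
No ties — each value takes its position as its rank.
Rank 2 → value 228.

228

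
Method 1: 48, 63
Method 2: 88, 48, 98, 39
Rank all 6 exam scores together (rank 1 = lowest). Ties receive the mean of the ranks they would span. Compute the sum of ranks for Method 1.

6.5

Sorted (ascending): 39, 48, 48, 63, 88, 98
The 2 values of 48 occupy positions 2–3 → average rank (2+3)/2 = 2.5.
Method 1 values → pooled ranks: 48→2.5, 63→4
Rank sum = 2.5 + 4 = 6.5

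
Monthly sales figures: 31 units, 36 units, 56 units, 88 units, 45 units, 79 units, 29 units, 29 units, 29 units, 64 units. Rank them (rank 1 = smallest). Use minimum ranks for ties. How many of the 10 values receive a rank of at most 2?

3

Sorted (ascending): 29, 29, 29, 31, 36, 45, 56, 64, 79, 88
The 3 values of 29 occupy positions 1–3 → each gets rank 1.
Ranks ≤ 2: {1, 1, 1} → 3 values.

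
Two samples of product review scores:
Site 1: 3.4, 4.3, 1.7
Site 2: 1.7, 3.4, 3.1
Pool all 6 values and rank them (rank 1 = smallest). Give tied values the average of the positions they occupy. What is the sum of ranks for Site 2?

9

Sorted (ascending): 1.7, 1.7, 3.1, 3.4, 3.4, 4.3
The 2 values of 1.7 occupy positions 1–2 → average rank (1+2)/2 = 1.5.
The 2 values of 3.4 occupy positions 4–5 → average rank (4+5)/2 = 4.5.
Site 2 values → pooled ranks: 1.7→1.5, 3.4→4.5, 3.1→3
Rank sum = 1.5 + 4.5 + 3 = 9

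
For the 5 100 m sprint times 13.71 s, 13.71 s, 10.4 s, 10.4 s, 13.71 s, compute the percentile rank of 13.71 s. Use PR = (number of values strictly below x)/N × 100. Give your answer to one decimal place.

40.0

N = 5.
Strictly below 13.71: 2. Equal to 13.71: 3.
PR = 2/5 × 100 = 40.0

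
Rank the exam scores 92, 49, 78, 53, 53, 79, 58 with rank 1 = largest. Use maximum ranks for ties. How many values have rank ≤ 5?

4

Sorted (descending): 92, 79, 78, 58, 53, 53, 49
The 2 values of 53 occupy positions 5–6 → each gets rank 6.
Ranks ≤ 5: {1, 2, 3, 4} → 4 values.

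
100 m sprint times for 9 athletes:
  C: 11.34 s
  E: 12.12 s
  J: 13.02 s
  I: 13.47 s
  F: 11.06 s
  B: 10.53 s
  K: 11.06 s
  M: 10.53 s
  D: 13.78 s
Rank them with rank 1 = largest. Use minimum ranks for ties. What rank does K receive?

Sorted (descending): 13.78, 13.47, 13.02, 12.12, 11.34, 11.06, 11.06, 10.53, 10.53
The 2 values of 11.06 occupy positions 6–7 → each gets rank 6.
The 2 values of 10.53 occupy positions 8–9 → each gets rank 8.
K has value 11.06 s → rank 6.

6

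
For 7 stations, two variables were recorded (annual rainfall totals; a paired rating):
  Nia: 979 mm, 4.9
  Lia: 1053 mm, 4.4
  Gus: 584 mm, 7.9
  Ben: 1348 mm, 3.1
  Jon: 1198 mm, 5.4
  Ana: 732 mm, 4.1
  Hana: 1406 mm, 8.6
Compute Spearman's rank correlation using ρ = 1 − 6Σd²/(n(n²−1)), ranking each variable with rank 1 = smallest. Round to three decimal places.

Ranks of variable 1: 3, 4, 1, 6, 5, 2, 7
Ranks of variable 2: 4, 3, 6, 1, 5, 2, 7
d = r₁ − r₂: -1, 1, -5, 5, 0, 0, 0
d²: 1, 1, 25, 25, 0, 0, 0; Σd² = 52
ρ = 1 − 6·52/(7·48) = 1 − 312/336 = 0.071

0.071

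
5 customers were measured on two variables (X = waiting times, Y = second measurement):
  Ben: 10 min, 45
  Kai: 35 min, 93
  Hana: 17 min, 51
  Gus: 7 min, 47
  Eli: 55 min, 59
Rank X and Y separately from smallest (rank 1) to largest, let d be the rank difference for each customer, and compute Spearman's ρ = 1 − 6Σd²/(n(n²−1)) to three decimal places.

Ranks of variable 1: 2, 4, 3, 1, 5
Ranks of variable 2: 1, 5, 3, 2, 4
d = r₁ − r₂: 1, -1, 0, -1, 1
d²: 1, 1, 0, 1, 1; Σd² = 4
ρ = 1 − 6·4/(5·24) = 1 − 24/120 = 0.800

0.800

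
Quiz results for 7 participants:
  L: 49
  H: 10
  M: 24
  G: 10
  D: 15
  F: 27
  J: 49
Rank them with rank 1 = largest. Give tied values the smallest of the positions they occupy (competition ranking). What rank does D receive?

Sorted (descending): 49, 49, 27, 24, 15, 10, 10
The 2 values of 49 occupy positions 1–2 → each gets rank 1.
The 2 values of 10 occupy positions 6–7 → each gets rank 6.
D has value 15 → rank 5.

5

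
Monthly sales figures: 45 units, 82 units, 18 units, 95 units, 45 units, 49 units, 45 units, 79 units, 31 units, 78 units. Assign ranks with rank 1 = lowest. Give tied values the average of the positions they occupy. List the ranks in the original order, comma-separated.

4, 9, 1, 10, 4, 6, 4, 8, 2, 7

Sorted (ascending): 18, 31, 45, 45, 45, 49, 78, 79, 82, 95
The 3 values of 45 occupy positions 3–5 → average rank 4.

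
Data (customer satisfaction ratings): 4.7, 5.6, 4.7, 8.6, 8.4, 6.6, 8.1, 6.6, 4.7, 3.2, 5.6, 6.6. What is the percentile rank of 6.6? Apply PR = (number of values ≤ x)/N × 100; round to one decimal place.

75.0

N = 12.
Strictly below 6.6: 6. Equal to 6.6: 3.
PR = 9/12 × 100 = 75.0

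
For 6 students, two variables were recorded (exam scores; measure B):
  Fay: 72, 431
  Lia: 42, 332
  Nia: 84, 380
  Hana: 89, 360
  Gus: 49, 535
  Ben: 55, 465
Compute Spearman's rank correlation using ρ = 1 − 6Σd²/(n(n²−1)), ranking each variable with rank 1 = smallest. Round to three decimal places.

Ranks of variable 1: 4, 1, 5, 6, 2, 3
Ranks of variable 2: 4, 1, 3, 2, 6, 5
d = r₁ − r₂: 0, 0, 2, 4, -4, -2
d²: 0, 0, 4, 16, 16, 4; Σd² = 40
ρ = 1 − 6·40/(6·35) = 1 − 240/210 = -0.143

-0.143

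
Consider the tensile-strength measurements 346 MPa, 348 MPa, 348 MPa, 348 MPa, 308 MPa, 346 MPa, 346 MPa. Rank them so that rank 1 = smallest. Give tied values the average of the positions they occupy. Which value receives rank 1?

308

Sorted (ascending): 308, 346, 346, 346, 348, 348, 348
The 3 values of 346 occupy positions 2–4 → average rank 3.
The 3 values of 348 occupy positions 5–7 → average rank 6.
Rank 1 → value 308.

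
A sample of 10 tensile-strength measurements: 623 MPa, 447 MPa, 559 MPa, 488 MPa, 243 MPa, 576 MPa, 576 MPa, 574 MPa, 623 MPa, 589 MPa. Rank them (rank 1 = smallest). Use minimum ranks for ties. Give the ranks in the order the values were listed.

9, 2, 4, 3, 1, 6, 6, 5, 9, 8

Sorted (ascending): 243, 447, 488, 559, 574, 576, 576, 589, 623, 623
The 2 values of 576 occupy positions 6–7 → each gets rank 6.
The 2 values of 623 occupy positions 9–10 → each gets rank 9.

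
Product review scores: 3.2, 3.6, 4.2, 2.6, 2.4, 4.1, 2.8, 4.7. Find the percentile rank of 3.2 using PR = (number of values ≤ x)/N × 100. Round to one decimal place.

N = 8.
Strictly below 3.2: 3. Equal to 3.2: 1.
PR = 4/8 × 100 = 50.0

50.0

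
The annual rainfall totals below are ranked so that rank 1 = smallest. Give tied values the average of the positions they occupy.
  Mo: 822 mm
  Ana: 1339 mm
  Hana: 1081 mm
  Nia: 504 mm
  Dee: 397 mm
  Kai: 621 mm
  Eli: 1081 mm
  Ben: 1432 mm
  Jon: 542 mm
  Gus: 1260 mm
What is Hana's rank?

Sorted (ascending): 397, 504, 542, 621, 822, 1081, 1081, 1260, 1339, 1432
The 2 values of 1081 occupy positions 6–7 → average rank (6+7)/2 = 6.5.
Hana has value 1081 mm → rank 6.5.

6.5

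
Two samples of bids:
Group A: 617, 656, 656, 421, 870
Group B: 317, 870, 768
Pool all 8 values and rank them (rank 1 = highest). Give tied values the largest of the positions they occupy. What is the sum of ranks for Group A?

Sorted (descending): 870, 870, 768, 656, 656, 617, 421, 317
The 2 values of 870 occupy positions 1–2 → each gets rank 2.
The 2 values of 656 occupy positions 4–5 → each gets rank 5.
Group A values → pooled ranks: 617→6, 656→5, 656→5, 421→7, 870→2
Rank sum = 6 + 5 + 5 + 7 + 2 = 25

25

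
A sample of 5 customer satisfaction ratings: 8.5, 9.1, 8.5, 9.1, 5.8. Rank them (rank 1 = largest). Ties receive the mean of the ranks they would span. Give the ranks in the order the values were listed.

Sorted (descending): 9.1, 9.1, 8.5, 8.5, 5.8
The 2 values of 9.1 occupy positions 1–2 → average rank (1+2)/2 = 1.5.
The 2 values of 8.5 occupy positions 3–4 → average rank (3+4)/2 = 3.5.

3.5, 1.5, 3.5, 1.5, 5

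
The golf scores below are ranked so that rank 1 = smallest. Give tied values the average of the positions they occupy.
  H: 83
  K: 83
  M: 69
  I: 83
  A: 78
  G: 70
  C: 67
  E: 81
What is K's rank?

Sorted (ascending): 67, 69, 70, 78, 81, 83, 83, 83
The 3 values of 83 occupy positions 6–8 → average rank 7.
K has value 83 → rank 7.

7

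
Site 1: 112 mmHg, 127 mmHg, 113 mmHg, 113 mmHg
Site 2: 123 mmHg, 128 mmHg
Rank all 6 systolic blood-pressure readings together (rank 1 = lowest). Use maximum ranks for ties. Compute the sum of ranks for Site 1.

Sorted (ascending): 112, 113, 113, 123, 127, 128
The 2 values of 113 occupy positions 2–3 → each gets rank 3.
Site 1 values → pooled ranks: 112→1, 127→5, 113→3, 113→3
Rank sum = 1 + 5 + 3 + 3 = 12

12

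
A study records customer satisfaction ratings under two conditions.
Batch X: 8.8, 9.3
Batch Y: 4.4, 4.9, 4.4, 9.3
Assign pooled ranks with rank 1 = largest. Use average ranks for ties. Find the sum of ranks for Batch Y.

16.5

Sorted (descending): 9.3, 9.3, 8.8, 4.9, 4.4, 4.4
The 2 values of 9.3 occupy positions 1–2 → average rank (1+2)/2 = 1.5.
The 2 values of 4.4 occupy positions 5–6 → average rank (5+6)/2 = 5.5.
Batch Y values → pooled ranks: 4.4→5.5, 4.9→4, 4.4→5.5, 9.3→1.5
Rank sum = 5.5 + 4 + 5.5 + 1.5 = 16.5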